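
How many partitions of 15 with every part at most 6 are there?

110

Direct enumeration gives 110 partitions.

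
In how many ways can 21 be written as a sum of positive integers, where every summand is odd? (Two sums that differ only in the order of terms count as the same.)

76

Enumerating by decreasing first part gives 76 partitions in all.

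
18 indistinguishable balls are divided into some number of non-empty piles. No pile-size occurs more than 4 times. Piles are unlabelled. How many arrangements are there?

Enumerating by decreasing first part gives 262 partitions in all.

262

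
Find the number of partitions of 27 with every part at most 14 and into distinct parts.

122

Counting exhaustively, 122 partitions satisfy the conditions.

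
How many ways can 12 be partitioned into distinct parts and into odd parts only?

3

Enumerating:
11 + 1
9 + 3
7 + 5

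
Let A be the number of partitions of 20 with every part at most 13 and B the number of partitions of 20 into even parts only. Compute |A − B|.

555

Partitions of 20 with every part at most 13: 597.
Partitions of 20 into even parts only: 42.
|597 − 42| = 555.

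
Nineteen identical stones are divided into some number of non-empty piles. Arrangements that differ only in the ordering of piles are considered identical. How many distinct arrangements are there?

490

There are 490 such partitions.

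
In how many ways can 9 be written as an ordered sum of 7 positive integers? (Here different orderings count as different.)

28

A composition of 9 into 7 positive parts is chosen by placing 6 dividers among the 8 gaps between 9 units: C(8,6) = 28.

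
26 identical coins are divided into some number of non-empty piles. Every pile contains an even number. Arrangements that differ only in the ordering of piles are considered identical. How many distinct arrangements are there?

Enumerating by decreasing first part gives 101 partitions in all.

101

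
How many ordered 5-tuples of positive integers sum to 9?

Equivalently, choose which 4 of the 8 gaps become plus signs: C(8,4) = 70.

70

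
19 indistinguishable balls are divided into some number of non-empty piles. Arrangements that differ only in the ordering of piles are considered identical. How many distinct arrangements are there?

490

Enumerating by decreasing first part gives 490 partitions in all.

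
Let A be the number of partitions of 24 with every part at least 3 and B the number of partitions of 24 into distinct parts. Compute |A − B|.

12

Partitions of 24 with every part at least 3: 110.
Partitions of 24 into distinct parts: 122.
|110 − 122| = 12.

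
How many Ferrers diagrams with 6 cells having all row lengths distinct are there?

4

They are:
6
5+1
4+2
3+2+1
Counting gives 4.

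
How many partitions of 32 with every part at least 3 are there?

468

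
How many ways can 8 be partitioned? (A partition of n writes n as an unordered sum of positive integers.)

22

The partitions of 8 that satisfy the conditions:
8
7 + 1
6 + 2
6 + 1 + 1
5 + 3
5 + 2 + 1
5 + 1 + 1 + 1
4 + 4
4 + 3 + 1
4 + 2 + 2
4 + 2 + 1 + 1
4 + 1 + 1 + 1 + 1
3 + 3 + 2
3 + 3 + 1 + 1
3 + 2 + 2 + 1
3 + 2 + 1 + 1 + 1
3 + 1 + 1 + 1 + 1 + 1
2 + 2 + 2 + 2
2 + 2 + 2 + 1 + 1
2 + 2 + 1 + 1 + 1 + 1
2 + 1 + 1 + 1 + 1 + 1 + 1
1 + 1 + 1 + 1 + 1 + 1 + 1 + 1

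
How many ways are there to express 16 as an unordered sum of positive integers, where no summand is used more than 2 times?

89

There are 89 such partitions.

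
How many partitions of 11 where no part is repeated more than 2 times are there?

27

A partial list (first 12 by largest part):
11
10 + 1
9 + 2
9 + 1 + 1
8 + 3
8 + 2 + 1
7 + 4
7 + 3 + 1
7 + 2 + 2
7 + 2 + 1 + 1
6 + 5
6 + 4 + 1
…and 15 more, for 27 total.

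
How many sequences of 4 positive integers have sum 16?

455

Equivalently, choose which 3 of the 15 gaps become plus signs: C(15,3) = 455.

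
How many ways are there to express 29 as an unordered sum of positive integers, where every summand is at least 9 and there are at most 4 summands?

9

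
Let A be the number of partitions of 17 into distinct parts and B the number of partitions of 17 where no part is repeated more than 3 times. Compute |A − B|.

Partitions of 17 into distinct parts: 38.
Partitions of 17 where no part is repeated more than 3 times: 166.
|38 − 166| = 128.

128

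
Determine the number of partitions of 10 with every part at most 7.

A partial list (first 12 by largest part):
7,3
7,2,1
7,1,1,1
6,4
6,3,1
6,2,2
6,2,1,1
6,1,1,1,1
5,5
5,4,1
5,3,2
5,3,1,1
…and 26 more, for 38 total.

38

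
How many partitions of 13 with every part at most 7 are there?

82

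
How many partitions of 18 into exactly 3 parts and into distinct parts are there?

19

The partitions of 18 that satisfy the conditions:
15,2,1
14,3,1
13,4,1
13,3,2
12,5,1
12,4,2
11,6,1
11,5,2
11,4,3
10,7,1
10,6,2
10,5,3
9,8,1
9,7,2
9,6,3
9,5,4
8,7,3
8,6,4
7,6,5
Counting gives 19.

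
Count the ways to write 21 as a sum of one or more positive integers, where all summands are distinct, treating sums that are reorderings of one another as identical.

76

A full systematic count gives 76.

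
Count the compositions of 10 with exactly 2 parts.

A composition of 10 into 2 positive parts is chosen by placing 1 dividers among the 9 gaps between 10 units: C(9,1) = 9.

9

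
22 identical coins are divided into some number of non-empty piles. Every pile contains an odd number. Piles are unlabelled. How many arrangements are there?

89

A full systematic count gives 89.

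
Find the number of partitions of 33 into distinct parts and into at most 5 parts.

383

Counting exhaustively, 383 partitions satisfy the conditions.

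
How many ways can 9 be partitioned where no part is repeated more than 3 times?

22

Listing the qualifying partitions of 9:
9
8,1
7,2
7,1,1
6,3
6,2,1
6,1,1,1
5,4
5,3,1
5,2,2
5,2,1,1
4,4,1
4,3,2
4,3,1,1
4,2,2,1
4,2,1,1,1
3,3,3
3,3,2,1
3,3,1,1,1
3,2,2,2
3,2,2,1,1
2,2,2,1,1,1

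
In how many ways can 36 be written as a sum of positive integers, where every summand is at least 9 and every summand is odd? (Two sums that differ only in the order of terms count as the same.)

6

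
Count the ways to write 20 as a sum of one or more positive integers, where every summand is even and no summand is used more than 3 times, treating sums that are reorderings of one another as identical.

29

A partial list (first 12 by largest part):
20
18+2
16+4
16+2+2
14+6
14+4+2
14+2+2+2
12+8
12+6+2
12+4+4
12+4+2+2
10+10
…and 17 more, for 29 total.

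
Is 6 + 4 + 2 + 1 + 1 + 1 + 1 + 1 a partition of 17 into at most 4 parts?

No

The parts sum to 17, and the condition 'there are at most 4 summands' is violated.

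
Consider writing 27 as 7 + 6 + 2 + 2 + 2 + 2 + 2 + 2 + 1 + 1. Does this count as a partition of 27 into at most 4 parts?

No

The parts sum to 27, and the condition 'there are at most 4 summands' is violated.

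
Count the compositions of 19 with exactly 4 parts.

816

By stars and bars with positive parts, the count is C(18,3) = 816.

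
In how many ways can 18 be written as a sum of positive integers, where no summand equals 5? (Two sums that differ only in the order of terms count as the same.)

Counting exhaustively, 284 partitions satisfy the conditions.

284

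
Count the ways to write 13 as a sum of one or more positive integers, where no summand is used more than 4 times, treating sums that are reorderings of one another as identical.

76

Enumerating by decreasing first part gives 76 partitions in all.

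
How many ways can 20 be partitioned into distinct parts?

64

A partial list (first 12 by largest part):
20
1, 19
2, 18
3, 17
1, 2, 17
4, 16
1, 3, 16
5, 15
1, 4, 15
2, 3, 15
6, 14
1, 5, 14
…and 52 more, for 64 total.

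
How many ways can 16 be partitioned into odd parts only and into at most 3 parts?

Enumerating:
15 + 1
13 + 3
11 + 5
9 + 7

4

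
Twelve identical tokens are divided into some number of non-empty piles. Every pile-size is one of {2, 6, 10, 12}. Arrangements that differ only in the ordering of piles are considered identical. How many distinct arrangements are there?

5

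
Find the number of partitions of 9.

30

A partial list (first 12 by largest part):
9
8,1
7,2
7,1,1
6,3
6,2,1
6,1,1,1
5,4
5,3,1
5,2,2
5,2,1,1
5,1,1,1,1
…and 18 more, for 30 total.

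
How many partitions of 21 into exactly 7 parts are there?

105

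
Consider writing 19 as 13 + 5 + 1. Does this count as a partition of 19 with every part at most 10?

The parts sum to 19, and the condition 'no summand exceeds 10' is violated.

No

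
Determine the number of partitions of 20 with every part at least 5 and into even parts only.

Enumerating:
20
14+6
12+8
10+10
8+6+6
Counting gives 5.

5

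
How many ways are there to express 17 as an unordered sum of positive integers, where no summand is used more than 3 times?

Enumerating by decreasing first part gives 166 partitions in all.

166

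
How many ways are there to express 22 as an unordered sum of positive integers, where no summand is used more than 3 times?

484

Counting exhaustively, 484 partitions satisfy the conditions.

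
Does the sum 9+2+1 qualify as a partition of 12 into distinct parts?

The parts sum to 12, and the condition 'all summands are distinct' holds.

Yes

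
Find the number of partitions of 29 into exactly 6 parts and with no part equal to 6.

313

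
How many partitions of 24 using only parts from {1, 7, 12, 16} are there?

9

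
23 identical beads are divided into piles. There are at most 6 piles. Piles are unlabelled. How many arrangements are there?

Enumerating by decreasing first part gives 454 partitions in all.

454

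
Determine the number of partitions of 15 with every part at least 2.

There are too many to list fully; the first 12 (by largest part) are:
15
13, 2
12, 3
11, 4
11, 2, 2
10, 5
10, 3, 2
9, 6
9, 4, 2
9, 3, 3
9, 2, 2, 2
8, 7
…and 29 more, for 41 total.

41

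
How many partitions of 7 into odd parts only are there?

5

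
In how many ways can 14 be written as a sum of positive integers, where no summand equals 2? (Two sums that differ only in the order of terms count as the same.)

58

A partial list (first 12 by largest part):
14
1, 13
1, 1, 12
3, 11
1, 1, 1, 11
4, 10
1, 3, 10
1, 1, 1, 1, 10
5, 9
1, 4, 9
1, 1, 3, 9
1, 1, 1, 1, 1, 9
…and 46 more, for 58 total.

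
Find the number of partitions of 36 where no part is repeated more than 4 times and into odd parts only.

Enumerating by decreasing first part gives 275 partitions in all.

275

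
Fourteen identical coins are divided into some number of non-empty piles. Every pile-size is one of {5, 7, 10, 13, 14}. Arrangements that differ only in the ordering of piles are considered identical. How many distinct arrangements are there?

They are:
14
7+7
That's 2 in total.

2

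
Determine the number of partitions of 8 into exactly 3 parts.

5

The partitions of 8 that satisfy the conditions:
6,1,1
5,2,1
4,3,1
4,2,2
3,3,2
Counting gives 5.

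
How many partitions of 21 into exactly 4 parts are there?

There are 72 such partitions.

72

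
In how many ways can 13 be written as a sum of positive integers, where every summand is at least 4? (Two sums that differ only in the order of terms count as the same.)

Listing the qualifying partitions of 13:
13
9,4
8,5
7,6
5,4,4

5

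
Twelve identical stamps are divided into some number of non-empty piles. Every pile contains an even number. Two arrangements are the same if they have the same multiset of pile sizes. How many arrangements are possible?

11

They are:
12
2, 10
4, 8
2, 2, 8
6, 6
2, 4, 6
2, 2, 2, 6
4, 4, 4
2, 2, 4, 4
2, 2, 2, 2, 4
2, 2, 2, 2, 2, 2
Counting gives 11.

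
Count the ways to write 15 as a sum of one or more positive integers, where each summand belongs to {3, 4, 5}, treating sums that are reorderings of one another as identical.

4

Listing the qualifying partitions of 15:
5+5+5
3+3+4+5
3+4+4+4
3+3+3+3+3
Counting gives 4.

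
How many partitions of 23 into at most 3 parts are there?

56

A partial list (first 12 by largest part):
23
1 + 22
2 + 21
1 + 1 + 21
3 + 20
1 + 2 + 20
4 + 19
1 + 3 + 19
2 + 2 + 19
5 + 18
1 + 4 + 18
2 + 3 + 18
…and 44 more, for 56 total.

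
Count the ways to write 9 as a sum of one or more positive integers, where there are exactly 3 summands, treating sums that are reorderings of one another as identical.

7

They are:
7+1+1
6+2+1
5+3+1
5+2+2
4+4+1
4+3+2
3+3+3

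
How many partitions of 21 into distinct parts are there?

76

Direct enumeration gives 76 partitions.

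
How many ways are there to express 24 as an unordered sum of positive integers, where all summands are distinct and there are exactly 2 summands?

11

Enumerating:
23 + 1
22 + 2
21 + 3
20 + 4
19 + 5
18 + 6
17 + 7
16 + 8
15 + 9
14 + 10
13 + 11
Counting gives 11.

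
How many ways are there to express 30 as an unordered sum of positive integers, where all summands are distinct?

Direct enumeration gives 296 partitions.

296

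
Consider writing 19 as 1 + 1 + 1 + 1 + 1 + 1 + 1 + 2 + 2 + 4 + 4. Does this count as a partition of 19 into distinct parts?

The parts sum to 19, and the condition 'all summands are distinct' is violated.

No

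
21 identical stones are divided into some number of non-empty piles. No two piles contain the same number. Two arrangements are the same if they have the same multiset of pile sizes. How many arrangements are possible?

76

Enumerating by decreasing first part gives 76 partitions in all.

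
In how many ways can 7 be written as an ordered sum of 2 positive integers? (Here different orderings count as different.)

6

By stars and bars with positive parts, the count is C(6,1) = 6.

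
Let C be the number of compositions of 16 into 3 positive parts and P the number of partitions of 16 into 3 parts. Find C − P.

Compositions: C(15,2) = 105.
Unordered (partitions into 3 parts): 21.
Difference: 105 − 21 = 84.

84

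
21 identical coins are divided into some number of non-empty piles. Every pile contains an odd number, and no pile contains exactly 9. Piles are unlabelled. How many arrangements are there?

There are too many to list fully; the first 12 (by largest part) are:
21
19+1+1
17+3+1
17+1+1+1+1
15+5+1
15+3+3
15+3+1+1+1
15+1+1+1+1+1+1
13+7+1
13+5+3
13+5+1+1+1
13+3+3+1+1
…and 49 more, for 61 total.

61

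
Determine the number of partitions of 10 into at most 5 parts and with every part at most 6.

Listing the qualifying partitions of 10:
6+4
6+3+1
6+2+2
6+2+1+1
6+1+1+1+1
5+5
5+4+1
5+3+2
5+3+1+1
5+2+2+1
5+2+1+1+1
4+4+2
4+4+1+1
4+3+3
4+3+2+1
4+3+1+1+1
4+2+2+2
4+2+2+1+1
3+3+3+1
3+3+2+2
3+3+2+1+1
3+2+2+2+1
2+2+2+2+2
Counting gives 23.

23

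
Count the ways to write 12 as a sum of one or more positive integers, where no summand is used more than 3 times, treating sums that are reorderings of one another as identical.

50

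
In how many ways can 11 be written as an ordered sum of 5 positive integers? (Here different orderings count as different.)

Place 4 bars in the 10 internal gaps of a row of 11 dots: C(10,4) = 210.

210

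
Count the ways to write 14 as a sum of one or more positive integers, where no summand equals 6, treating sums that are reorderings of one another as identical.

113

Enumerating by decreasing first part gives 113 partitions in all.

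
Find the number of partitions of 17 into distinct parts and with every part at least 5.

They are:
17
12+5
11+6
10+7
9+8
Counting gives 5.

5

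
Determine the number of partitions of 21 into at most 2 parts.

11

They are:
21
20, 1
19, 2
18, 3
17, 4
16, 5
15, 6
14, 7
13, 8
12, 9
11, 10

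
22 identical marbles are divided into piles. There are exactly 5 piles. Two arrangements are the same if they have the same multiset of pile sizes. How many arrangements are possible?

A full systematic count gives 119.

119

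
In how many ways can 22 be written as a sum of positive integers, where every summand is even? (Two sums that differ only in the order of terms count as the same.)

A partial list (first 12 by largest part):
22
20,2
18,4
18,2,2
16,6
16,4,2
16,2,2,2
14,8
14,6,2
14,4,4
14,4,2,2
14,2,2,2,2
…and 44 more, for 56 total.

56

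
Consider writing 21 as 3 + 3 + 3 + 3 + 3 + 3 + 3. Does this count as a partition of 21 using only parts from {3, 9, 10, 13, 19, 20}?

Yes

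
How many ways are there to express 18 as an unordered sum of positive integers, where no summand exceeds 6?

199

A full systematic count gives 199.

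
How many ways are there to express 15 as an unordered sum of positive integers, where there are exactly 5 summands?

30

A partial list (first 12 by largest part):
11+1+1+1+1
10+2+1+1+1
9+3+1+1+1
9+2+2+1+1
8+4+1+1+1
8+3+2+1+1
8+2+2+2+1
7+5+1+1+1
7+4+2+1+1
7+3+3+1+1
7+3+2+2+1
7+2+2+2+2
…and 18 more, for 30 total.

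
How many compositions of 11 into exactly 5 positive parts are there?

210

A composition of 11 into 5 positive parts is chosen by placing 4 dividers among the 10 gaps between 11 units: C(10,4) = 210.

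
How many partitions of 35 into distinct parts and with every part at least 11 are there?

8

They are:
35
24,11
23,12
22,13
21,14
20,15
19,16
18,17
That's 8 in total.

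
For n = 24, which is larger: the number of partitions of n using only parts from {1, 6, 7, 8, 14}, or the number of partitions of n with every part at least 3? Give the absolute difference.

Partitions of 24 using only parts from {1, 6, 7, 8, 14}: 25.
Partitions of 24 with every part at least 3: 110.
|25 − 110| = 85.

85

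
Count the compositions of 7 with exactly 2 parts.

By stars and bars with positive parts, the count is C(6,1) = 6.

6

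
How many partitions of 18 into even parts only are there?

30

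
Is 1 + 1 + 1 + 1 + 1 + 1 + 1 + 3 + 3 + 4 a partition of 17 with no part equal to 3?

The parts sum to 17, and the condition 'no summand equals 3' is violated.

No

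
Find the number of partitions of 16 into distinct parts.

There are too many to list fully; the first 12 (by largest part) are:
16
15,1
14,2
13,3
13,2,1
12,4
12,3,1
11,5
11,4,1
11,3,2
10,6
10,5,1
…and 20 more, for 32 total.

32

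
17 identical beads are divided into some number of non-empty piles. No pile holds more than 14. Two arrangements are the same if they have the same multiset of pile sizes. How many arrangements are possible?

A full systematic count gives 293.

293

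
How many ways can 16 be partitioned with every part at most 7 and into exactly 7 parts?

The partitions of 16 that satisfy the conditions:
1, 1, 1, 1, 1, 4, 7
1, 1, 1, 1, 2, 3, 7
1, 1, 1, 2, 2, 2, 7
1, 1, 1, 1, 1, 5, 6
1, 1, 1, 1, 2, 4, 6
1, 1, 1, 1, 3, 3, 6
1, 1, 1, 2, 2, 3, 6
1, 1, 2, 2, 2, 2, 6
1, 1, 1, 1, 2, 5, 5
1, 1, 1, 1, 3, 4, 5
1, 1, 1, 2, 2, 4, 5
1, 1, 1, 2, 3, 3, 5
1, 1, 2, 2, 2, 3, 5
1, 2, 2, 2, 2, 2, 5
1, 1, 1, 1, 4, 4, 4
1, 1, 1, 2, 3, 4, 4
1, 1, 2, 2, 2, 4, 4
1, 1, 1, 3, 3, 3, 4
1, 1, 2, 2, 3, 3, 4
1, 2, 2, 2, 2, 3, 4
2, 2, 2, 2, 2, 2, 4
1, 1, 2, 3, 3, 3, 3
1, 2, 2, 2, 3, 3, 3
2, 2, 2, 2, 2, 3, 3

24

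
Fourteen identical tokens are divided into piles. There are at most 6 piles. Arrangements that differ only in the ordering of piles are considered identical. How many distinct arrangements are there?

90

A full systematic count gives 90.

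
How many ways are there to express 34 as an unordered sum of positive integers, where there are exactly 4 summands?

297

Counting exhaustively, 297 partitions satisfy the conditions.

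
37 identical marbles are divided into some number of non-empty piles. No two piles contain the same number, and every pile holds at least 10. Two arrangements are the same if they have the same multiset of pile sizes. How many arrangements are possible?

14

The partitions of 37 that satisfy the conditions:
37
27+10
26+11
25+12
24+13
23+14
22+15
21+16
20+17
19+18
16+11+10
15+12+10
14+13+10
14+12+11
Counting gives 14.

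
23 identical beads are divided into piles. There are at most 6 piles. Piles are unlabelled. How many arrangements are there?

454

There are 454 such partitions.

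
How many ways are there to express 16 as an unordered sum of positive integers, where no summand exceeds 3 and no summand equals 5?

There are too many to list fully; the first 12 (by largest part) are:
3,3,3,3,3,1
3,3,3,3,2,2
3,3,3,3,2,1,1
3,3,3,3,1,1,1,1
3,3,3,2,2,2,1
3,3,3,2,2,1,1,1
3,3,3,2,1,1,1,1,1
3,3,3,1,1,1,1,1,1,1
3,3,2,2,2,2,2
3,3,2,2,2,2,1,1
3,3,2,2,2,1,1,1,1
3,3,2,2,1,1,1,1,1,1
…and 18 more, for 30 total.

30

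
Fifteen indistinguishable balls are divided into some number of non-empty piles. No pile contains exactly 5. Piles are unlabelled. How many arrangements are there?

134

Systematic enumeration (by largest part, then next-largest, …) yields 134.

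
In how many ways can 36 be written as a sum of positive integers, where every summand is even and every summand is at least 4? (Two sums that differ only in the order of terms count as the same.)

Counting exhaustively, 88 partitions satisfy the conditions.

88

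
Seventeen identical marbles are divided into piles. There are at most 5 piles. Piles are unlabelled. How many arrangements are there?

119

Systematic enumeration (by largest part, then next-largest, …) yields 119.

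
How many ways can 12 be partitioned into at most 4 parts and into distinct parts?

Listing the qualifying partitions of 12:
12
11 + 1
10 + 2
9 + 3
9 + 2 + 1
8 + 4
8 + 3 + 1
7 + 5
7 + 4 + 1
7 + 3 + 2
6 + 5 + 1
6 + 4 + 2
6 + 3 + 2 + 1
5 + 4 + 3
5 + 4 + 2 + 1

15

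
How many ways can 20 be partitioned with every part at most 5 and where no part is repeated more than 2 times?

12

They are:
2+4+4+5+5
1+1+4+4+5+5
3+3+4+5+5
1+2+3+4+5+5
1+1+2+2+4+5+5
2+2+3+3+5+5
1+1+2+3+3+5+5
1+3+3+4+4+5
2+2+3+4+4+5
1+1+2+3+4+4+5
1+2+2+3+3+4+5
1+1+2+2+3+3+4+4
That's 12 in total.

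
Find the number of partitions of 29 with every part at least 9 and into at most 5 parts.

Enumerating:
29
9 + 20
10 + 19
11 + 18
12 + 17
13 + 16
14 + 15
9 + 9 + 11
9 + 10 + 10

9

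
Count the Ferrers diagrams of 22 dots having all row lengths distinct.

89

Systematic enumeration (by largest part, then next-largest, …) yields 89.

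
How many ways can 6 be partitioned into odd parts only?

Listing the qualifying partitions of 6:
5,1
3,3
3,1,1,1
1,1,1,1,1,1
That's 4 in total.

4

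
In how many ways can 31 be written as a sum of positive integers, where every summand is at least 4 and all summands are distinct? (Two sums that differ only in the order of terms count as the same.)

62

There are too many to list fully; the first 12 (by largest part) are:
31
4,27
5,26
6,25
7,24
8,23
9,22
4,5,22
10,21
4,6,21
11,20
4,7,20
…and 50 more, for 62 total.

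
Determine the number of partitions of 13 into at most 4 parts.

A partial list (first 12 by largest part):
13
12+1
11+2
11+1+1
10+3
10+2+1
10+1+1+1
9+4
9+3+1
9+2+2
9+2+1+1
8+5
…and 27 more, for 39 total.

39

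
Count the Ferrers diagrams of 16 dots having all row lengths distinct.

32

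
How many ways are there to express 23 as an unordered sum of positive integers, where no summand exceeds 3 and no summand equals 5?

56

A partial list (first 12 by largest part):
3, 3, 3, 3, 3, 3, 3, 2
3, 3, 3, 3, 3, 3, 3, 1, 1
3, 3, 3, 3, 3, 3, 2, 2, 1
3, 3, 3, 3, 3, 3, 2, 1, 1, 1
3, 3, 3, 3, 3, 3, 1, 1, 1, 1, 1
3, 3, 3, 3, 3, 2, 2, 2, 2
3, 3, 3, 3, 3, 2, 2, 2, 1, 1
3, 3, 3, 3, 3, 2, 2, 1, 1, 1, 1
3, 3, 3, 3, 3, 2, 1, 1, 1, 1, 1, 1
3, 3, 3, 3, 3, 1, 1, 1, 1, 1, 1, 1, 1
3, 3, 3, 3, 2, 2, 2, 2, 2, 1
3, 3, 3, 3, 2, 2, 2, 2, 1, 1, 1
…and 44 more, for 56 total.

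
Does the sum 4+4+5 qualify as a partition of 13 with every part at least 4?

Yes

The parts sum to 13, and the condition 'every summand is at least 4' holds.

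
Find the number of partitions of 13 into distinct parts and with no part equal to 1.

10

Enumerating:
13
2+11
3+10
4+9
5+8
2+3+8
6+7
2+4+7
2+5+6
3+4+6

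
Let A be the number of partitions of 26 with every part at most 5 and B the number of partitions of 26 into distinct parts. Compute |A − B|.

Partitions of 26 with every part at most 5: 427.
Partitions of 26 into distinct parts: 165.
|427 − 165| = 262.

262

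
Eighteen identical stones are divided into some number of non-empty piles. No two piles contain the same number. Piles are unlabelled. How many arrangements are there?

A partial list (first 12 by largest part):
18
17 + 1
16 + 2
15 + 3
15 + 2 + 1
14 + 4
14 + 3 + 1
13 + 5
13 + 4 + 1
13 + 3 + 2
12 + 6
12 + 5 + 1
…and 34 more, for 46 total.

46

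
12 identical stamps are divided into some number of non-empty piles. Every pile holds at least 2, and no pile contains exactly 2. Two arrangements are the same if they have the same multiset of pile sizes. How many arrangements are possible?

9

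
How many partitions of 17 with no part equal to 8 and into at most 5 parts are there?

There are 101 such partitions.

101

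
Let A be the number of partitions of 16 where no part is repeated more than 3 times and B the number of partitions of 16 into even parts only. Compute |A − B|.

Partitions of 16 where no part is repeated more than 3 times: 132.
Partitions of 16 into even parts only: 22.
|132 − 22| = 110.

110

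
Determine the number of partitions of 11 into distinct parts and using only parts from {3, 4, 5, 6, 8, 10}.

Enumerating:
8 + 3
6 + 5
That's 2 in total.

2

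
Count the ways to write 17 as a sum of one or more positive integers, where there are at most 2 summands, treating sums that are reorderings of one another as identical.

9

They are:
17
1, 16
2, 15
3, 14
4, 13
5, 12
6, 11
7, 10
8, 9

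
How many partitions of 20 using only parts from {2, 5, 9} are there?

Listing the qualifying partitions of 20:
9 + 9 + 2
9 + 5 + 2 + 2 + 2
5 + 5 + 5 + 5
5 + 5 + 2 + 2 + 2 + 2 + 2
2 + 2 + 2 + 2 + 2 + 2 + 2 + 2 + 2 + 2
Counting gives 5.

5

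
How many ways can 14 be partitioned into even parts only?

15

Enumerating:
14
12 + 2
10 + 4
10 + 2 + 2
8 + 6
8 + 4 + 2
8 + 2 + 2 + 2
6 + 6 + 2
6 + 4 + 4
6 + 4 + 2 + 2
6 + 2 + 2 + 2 + 2
4 + 4 + 4 + 2
4 + 4 + 2 + 2 + 2
4 + 2 + 2 + 2 + 2 + 2
2 + 2 + 2 + 2 + 2 + 2 + 2
Counting gives 15.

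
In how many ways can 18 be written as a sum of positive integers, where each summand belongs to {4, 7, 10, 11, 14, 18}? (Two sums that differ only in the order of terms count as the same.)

Enumerating:
18
4+14
7+11
4+4+10
4+7+7
Counting gives 5.

5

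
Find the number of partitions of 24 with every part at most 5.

333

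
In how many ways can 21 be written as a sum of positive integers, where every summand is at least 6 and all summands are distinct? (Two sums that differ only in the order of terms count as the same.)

The partitions of 21 that satisfy the conditions:
21
15,6
14,7
13,8
12,9
11,10
8,7,6

7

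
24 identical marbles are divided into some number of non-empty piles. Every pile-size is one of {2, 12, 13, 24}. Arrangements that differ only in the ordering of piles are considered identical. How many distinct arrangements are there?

Enumerating:
24
12+12
12+2+2+2+2+2+2
2+2+2+2+2+2+2+2+2+2+2+2

4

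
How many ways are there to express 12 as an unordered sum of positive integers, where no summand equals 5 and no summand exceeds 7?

A partial list (first 12 by largest part):
7 + 4 + 1
7 + 3 + 2
7 + 3 + 1 + 1
7 + 2 + 2 + 1
7 + 2 + 1 + 1 + 1
7 + 1 + 1 + 1 + 1 + 1
6 + 6
6 + 4 + 2
6 + 4 + 1 + 1
6 + 3 + 3
6 + 3 + 2 + 1
6 + 3 + 1 + 1 + 1
…and 38 more, for 50 total.

50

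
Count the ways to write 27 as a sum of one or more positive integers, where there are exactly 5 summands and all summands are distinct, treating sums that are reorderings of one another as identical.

There are too many to list fully; the first 12 (by largest part) are:
17,4,3,2,1
16,5,3,2,1
15,6,3,2,1
15,5,4,2,1
14,7,3,2,1
14,6,4,2,1
14,5,4,3,1
13,8,3,2,1
13,7,4,2,1
13,6,5,2,1
13,6,4,3,1
13,5,4,3,2
…and 35 more, for 47 total.

47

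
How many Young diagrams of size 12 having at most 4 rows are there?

A partial list (first 12 by largest part):
12
1, 11
2, 10
1, 1, 10
3, 9
1, 2, 9
1, 1, 1, 9
4, 8
1, 3, 8
2, 2, 8
1, 1, 2, 8
5, 7
…and 22 more, for 34 total.

34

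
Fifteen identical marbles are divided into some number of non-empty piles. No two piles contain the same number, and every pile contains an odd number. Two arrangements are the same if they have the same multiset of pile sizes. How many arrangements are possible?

4

The partitions of 15 that satisfy the conditions:
15
1 + 3 + 11
1 + 5 + 9
3 + 5 + 7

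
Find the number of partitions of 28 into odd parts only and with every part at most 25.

221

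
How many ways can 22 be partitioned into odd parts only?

A full systematic count gives 89.

89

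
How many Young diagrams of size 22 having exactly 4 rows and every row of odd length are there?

Listing the qualifying partitions of 22:
19 + 1 + 1 + 1
17 + 3 + 1 + 1
15 + 5 + 1 + 1
15 + 3 + 3 + 1
13 + 7 + 1 + 1
13 + 5 + 3 + 1
13 + 3 + 3 + 3
11 + 9 + 1 + 1
11 + 7 + 3 + 1
11 + 5 + 5 + 1
11 + 5 + 3 + 3
9 + 9 + 3 + 1
9 + 7 + 5 + 1
9 + 7 + 3 + 3
9 + 5 + 5 + 3
7 + 7 + 7 + 1
7 + 7 + 5 + 3
7 + 5 + 5 + 5
Counting gives 18.

18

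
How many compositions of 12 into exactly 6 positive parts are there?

Equivalently, choose which 5 of the 11 gaps become plus signs: C(11,5) = 462.

462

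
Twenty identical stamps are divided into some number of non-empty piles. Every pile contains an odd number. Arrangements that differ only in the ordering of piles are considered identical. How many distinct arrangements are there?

64

There are too many to list fully; the first 12 (by largest part) are:
19 + 1
17 + 3
17 + 1 + 1 + 1
15 + 5
15 + 3 + 1 + 1
15 + 1 + 1 + 1 + 1 + 1
13 + 7
13 + 5 + 1 + 1
13 + 3 + 3 + 1
13 + 3 + 1 + 1 + 1 + 1
13 + 1 + 1 + 1 + 1 + 1 + 1 + 1
11 + 9
…and 52 more, for 64 total.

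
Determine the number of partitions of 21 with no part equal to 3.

Counting exhaustively, 407 partitions satisfy the conditions.

407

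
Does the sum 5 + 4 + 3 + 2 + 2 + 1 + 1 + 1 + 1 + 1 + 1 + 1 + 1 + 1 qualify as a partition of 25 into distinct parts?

No

The parts sum to 25, and the condition 'all summands are distinct' is violated.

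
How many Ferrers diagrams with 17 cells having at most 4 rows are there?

72

Counting exhaustively, 72 partitions satisfy the conditions.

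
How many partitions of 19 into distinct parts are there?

54

A partial list (first 12 by largest part):
19
18,1
17,2
16,3
16,2,1
15,4
15,3,1
14,5
14,4,1
14,3,2
13,6
13,5,1
…and 42 more, for 54 total.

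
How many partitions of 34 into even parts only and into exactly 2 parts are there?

8

The partitions of 34 that satisfy the conditions:
32 + 2
30 + 4
28 + 6
26 + 8
24 + 10
22 + 12
20 + 14
18 + 16
Counting gives 8.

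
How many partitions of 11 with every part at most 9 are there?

A partial list (first 12 by largest part):
9 + 2
9 + 1 + 1
8 + 3
8 + 2 + 1
8 + 1 + 1 + 1
7 + 4
7 + 3 + 1
7 + 2 + 2
7 + 2 + 1 + 1
7 + 1 + 1 + 1 + 1
6 + 5
6 + 4 + 1
…and 42 more, for 54 total.

54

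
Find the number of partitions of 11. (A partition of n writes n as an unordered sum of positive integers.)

A partial list (first 12 by largest part):
11
1 + 10
2 + 9
1 + 1 + 9
3 + 8
1 + 2 + 8
1 + 1 + 1 + 8
4 + 7
1 + 3 + 7
2 + 2 + 7
1 + 1 + 2 + 7
1 + 1 + 1 + 1 + 7
…and 44 more, for 56 total.

56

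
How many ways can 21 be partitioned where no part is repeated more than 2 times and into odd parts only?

20

They are:
21
19,1,1
17,3,1
15,5,1
15,3,3
13,7,1
13,5,3
13,3,3,1,1
11,9,1
11,7,3
11,5,5
11,5,3,1,1
9,9,3
9,7,5
9,7,3,1,1
9,5,5,1,1
9,5,3,3,1
7,7,5,1,1
7,7,3,3,1
7,5,5,3,1
That's 20 in total.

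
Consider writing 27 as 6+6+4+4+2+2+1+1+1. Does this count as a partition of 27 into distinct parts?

No

The parts sum to 27, and the condition 'all summands are distinct' is violated.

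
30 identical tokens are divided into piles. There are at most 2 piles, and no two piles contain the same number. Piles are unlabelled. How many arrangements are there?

15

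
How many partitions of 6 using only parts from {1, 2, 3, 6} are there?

8

Listing the qualifying partitions of 6:
6
3,3
3,2,1
3,1,1,1
2,2,2
2,2,1,1
2,1,1,1,1
1,1,1,1,1,1
That's 8 in total.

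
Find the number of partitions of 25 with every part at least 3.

130

Counting exhaustively, 130 partitions satisfy the conditions.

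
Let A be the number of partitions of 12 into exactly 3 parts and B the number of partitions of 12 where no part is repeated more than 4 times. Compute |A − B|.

48

Partitions of 12 into exactly 3 parts: 12.
Partitions of 12 where no part is repeated more than 4 times: 60.
|12 − 60| = 48.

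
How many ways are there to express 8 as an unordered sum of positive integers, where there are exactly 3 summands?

Listing the qualifying partitions of 8:
6,1,1
5,2,1
4,3,1
4,2,2
3,3,2

5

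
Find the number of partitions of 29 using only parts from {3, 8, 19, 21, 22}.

2

The partitions of 29 that satisfy the conditions:
21+8
8+3+3+3+3+3+3+3
That's 2 in total.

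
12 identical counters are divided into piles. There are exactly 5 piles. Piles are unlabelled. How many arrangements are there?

13

The partitions of 12 that satisfy the conditions:
8, 1, 1, 1, 1
7, 2, 1, 1, 1
6, 3, 1, 1, 1
6, 2, 2, 1, 1
5, 4, 1, 1, 1
5, 3, 2, 1, 1
5, 2, 2, 2, 1
4, 4, 2, 1, 1
4, 3, 3, 1, 1
4, 3, 2, 2, 1
4, 2, 2, 2, 2
3, 3, 3, 2, 1
3, 3, 2, 2, 2
That's 13 in total.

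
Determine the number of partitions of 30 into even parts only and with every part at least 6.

17

The partitions of 30 that satisfy the conditions:
30
24,6
22,8
20,10
18,12
18,6,6
16,14
16,8,6
14,10,6
14,8,8
12,12,6
12,10,8
12,6,6,6
10,10,10
10,8,6,6
8,8,8,6
6,6,6,6,6
That's 17 in total.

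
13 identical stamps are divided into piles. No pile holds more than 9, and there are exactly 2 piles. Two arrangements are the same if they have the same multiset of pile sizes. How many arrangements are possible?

3

Enumerating:
9+4
8+5
7+6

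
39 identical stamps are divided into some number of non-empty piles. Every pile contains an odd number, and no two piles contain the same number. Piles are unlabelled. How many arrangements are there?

41

There are too many to list fully; the first 12 (by largest part) are:
39
35+3+1
33+5+1
31+7+1
31+5+3
29+9+1
29+7+3
27+11+1
27+9+3
27+7+5
25+13+1
25+11+3
…and 29 more, for 41 total.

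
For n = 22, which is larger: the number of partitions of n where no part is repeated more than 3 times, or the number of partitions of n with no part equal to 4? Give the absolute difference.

133

Partitions of 22 where no part is repeated more than 3 times: 484.
Partitions of 22 with no part equal to 4: 617.
|484 − 617| = 133.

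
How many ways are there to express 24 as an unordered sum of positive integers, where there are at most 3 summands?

A partial list (first 12 by largest part):
24
1 + 23
2 + 22
1 + 1 + 22
3 + 21
1 + 2 + 21
4 + 20
1 + 3 + 20
2 + 2 + 20
5 + 19
1 + 4 + 19
2 + 3 + 19
…and 49 more, for 61 total.

61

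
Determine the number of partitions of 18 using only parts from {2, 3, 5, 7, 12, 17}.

16

The partitions of 18 that satisfy the conditions:
12, 3, 3
12, 2, 2, 2
7, 7, 2, 2
7, 5, 3, 3
7, 5, 2, 2, 2
7, 3, 3, 3, 2
7, 3, 2, 2, 2, 2
5, 5, 5, 3
5, 5, 3, 3, 2
5, 5, 2, 2, 2, 2
5, 3, 3, 3, 2, 2
5, 3, 2, 2, 2, 2, 2
3, 3, 3, 3, 3, 3
3, 3, 3, 3, 2, 2, 2
3, 3, 2, 2, 2, 2, 2, 2
2, 2, 2, 2, 2, 2, 2, 2, 2
That's 16 in total.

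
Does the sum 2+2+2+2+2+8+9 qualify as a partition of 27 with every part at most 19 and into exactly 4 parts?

The parts sum to 27, and the condition 'there are exactly 4 summands' is violated.

No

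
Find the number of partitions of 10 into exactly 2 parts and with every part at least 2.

4

They are:
8, 2
7, 3
6, 4
5, 5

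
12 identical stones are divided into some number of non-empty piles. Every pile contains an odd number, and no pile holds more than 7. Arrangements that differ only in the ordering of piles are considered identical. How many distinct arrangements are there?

Enumerating:
7 + 5
7 + 3 + 1 + 1
7 + 1 + 1 + 1 + 1 + 1
5 + 5 + 1 + 1
5 + 3 + 3 + 1
5 + 3 + 1 + 1 + 1 + 1
5 + 1 + 1 + 1 + 1 + 1 + 1 + 1
3 + 3 + 3 + 3
3 + 3 + 3 + 1 + 1 + 1
3 + 3 + 1 + 1 + 1 + 1 + 1 + 1
3 + 1 + 1 + 1 + 1 + 1 + 1 + 1 + 1 + 1
1 + 1 + 1 + 1 + 1 + 1 + 1 + 1 + 1 + 1 + 1 + 1
Counting gives 12.

12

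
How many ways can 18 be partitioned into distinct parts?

There are too many to list fully; the first 12 (by largest part) are:
18
17,1
16,2
15,3
15,2,1
14,4
14,3,1
13,5
13,4,1
13,3,2
12,6
12,5,1
…and 34 more, for 46 total.

46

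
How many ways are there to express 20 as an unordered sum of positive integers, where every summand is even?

42

There are too many to list fully; the first 12 (by largest part) are:
20
18+2
16+4
16+2+2
14+6
14+4+2
14+2+2+2
12+8
12+6+2
12+4+4
12+4+2+2
12+2+2+2+2
…and 30 more, for 42 total.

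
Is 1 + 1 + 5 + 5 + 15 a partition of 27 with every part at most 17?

Yes

The parts sum to 27, and the condition 'no summand exceeds 17' holds.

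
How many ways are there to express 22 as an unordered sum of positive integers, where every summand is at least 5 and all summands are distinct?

The partitions of 22 that satisfy the conditions:
22
17+5
16+6
15+7
14+8
13+9
12+10
11+6+5
10+7+5
9+8+5
9+7+6
That's 11 in total.

11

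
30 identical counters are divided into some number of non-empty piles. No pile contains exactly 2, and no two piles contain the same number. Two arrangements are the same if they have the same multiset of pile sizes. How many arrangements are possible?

Systematic enumeration (by largest part, then next-largest, …) yields 169.

169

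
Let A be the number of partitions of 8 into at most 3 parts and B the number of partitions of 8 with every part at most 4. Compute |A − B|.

Partitions of 8 into at most 3 parts: 10.
Partitions of 8 with every part at most 4: 15.
|10 − 15| = 5.

5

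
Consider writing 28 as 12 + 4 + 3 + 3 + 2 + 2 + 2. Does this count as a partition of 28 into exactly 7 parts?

The parts sum to 28, and the condition 'there are exactly 7 summands' holds.

Yes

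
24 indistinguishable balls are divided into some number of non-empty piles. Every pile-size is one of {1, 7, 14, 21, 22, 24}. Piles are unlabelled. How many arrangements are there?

9

Enumerating:
24
22,1,1
21,1,1,1
14,7,1,1,1
14,1,1,1,1,1,1,1,1,1,1
7,7,7,1,1,1
7,7,1,1,1,1,1,1,1,1,1,1
7,1,1,1,1,1,1,1,1,1,1,1,1,1,1,1,1,1
1,1,1,1,1,1,1,1,1,1,1,1,1,1,1,1,1,1,1,1,1,1,1,1
Counting gives 9.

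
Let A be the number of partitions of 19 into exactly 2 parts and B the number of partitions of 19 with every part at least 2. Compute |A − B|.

Partitions of 19 into exactly 2 parts: 9.
Partitions of 19 with every part at least 2: 105.
|9 − 105| = 96.

96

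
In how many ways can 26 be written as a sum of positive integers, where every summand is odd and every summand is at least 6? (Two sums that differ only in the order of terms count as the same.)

4

The partitions of 26 that satisfy the conditions:
19, 7
17, 9
15, 11
13, 13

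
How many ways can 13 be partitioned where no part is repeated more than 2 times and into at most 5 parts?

A partial list (first 12 by largest part):
13
12 + 1
11 + 2
11 + 1 + 1
10 + 3
10 + 2 + 1
9 + 4
9 + 3 + 1
9 + 2 + 2
9 + 2 + 1 + 1
8 + 5
8 + 4 + 1
…and 31 more, for 43 total.

43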